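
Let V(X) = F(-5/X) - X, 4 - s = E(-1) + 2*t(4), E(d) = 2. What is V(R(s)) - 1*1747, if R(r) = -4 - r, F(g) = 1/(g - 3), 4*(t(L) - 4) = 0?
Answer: -19241/11 ≈ -1749.2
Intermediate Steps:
t(L) = 4 (t(L) = 4 + (1/4)*0 = 4 + 0 = 4)
F(g) = 1/(-3 + g)
s = -6 (s = 4 - (2 + 2*4) = 4 - (2 + 8) = 4 - 1*10 = 4 - 10 = -6)
V(X) = 1/(-3 - 5/X) - X
V(R(s)) - 1*1747 = 3*(-4 - 1*(-6))*(-2 - (-4 - 1*(-6)))/(5 + 3*(-4 - 1*(-6))) - 1*1747 = 3*(-4 + 6)*(-2 - (-4 + 6))/(5 + 3*(-4 + 6)) - 1747 = 3*2*(-2 - 1*2)/(5 + 3*2) - 1747 = 3*2*(-2 - 2)/(5 + 6) - 1747 = 3*2*(-4)/11 - 1747 = 3*2*(1/11)*(-4) - 1747 = -24/11 - 1747 = -19241/11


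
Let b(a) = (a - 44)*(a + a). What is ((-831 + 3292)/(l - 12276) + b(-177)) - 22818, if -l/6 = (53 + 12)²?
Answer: 2085079955/37626 ≈ 55416.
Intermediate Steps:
b(a) = 2*a*(-44 + a) (b(a) = (-44 + a)*(2*a) = 2*a*(-44 + a))
l = -25350 (l = -6*(53 + 12)² = -6*65² = -6*4225 = -25350)
((-831 + 3292)/(l - 12276) + b(-177)) - 22818 = ((-831 + 3292)/(-25350 - 12276) + 2*(-177)*(-44 - 177)) - 22818 = (2461/(-37626) + 2*(-177)*(-221)) - 22818 = (2461*(-1/37626) + 78234) - 22818 = (-2461/37626 + 78234) - 22818 = 2943630023/37626 - 22818 = 2085079955/37626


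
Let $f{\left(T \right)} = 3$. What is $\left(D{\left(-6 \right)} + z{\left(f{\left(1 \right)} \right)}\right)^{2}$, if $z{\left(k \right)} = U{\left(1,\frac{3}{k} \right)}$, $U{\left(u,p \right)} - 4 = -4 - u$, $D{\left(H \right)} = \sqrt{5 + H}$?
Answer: $\left(1 - i\right)^{2} \approx - 2.0 i$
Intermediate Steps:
$U{\left(u,p \right)} = - u$ ($U{\left(u,p \right)} = 4 - \left(4 + u\right) = - u$)
$z{\left(k \right)} = -1$ ($z{\left(k \right)} = \left(-1\right) 1 = -1$)
$\left(D{\left(-6 \right)} + z{\left(f{\left(1 \right)} \right)}\right)^{2} = \left(\sqrt{5 - 6} - 1\right)^{2} = \left(\sqrt{-1} - 1\right)^{2} = \left(i - 1\right)^{2} = \left(-1 + i\right)^{2}$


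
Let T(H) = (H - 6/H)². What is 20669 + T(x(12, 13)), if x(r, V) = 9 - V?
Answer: 82701/4 ≈ 20675.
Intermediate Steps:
20669 + T(x(12, 13)) = 20669 + (-6 + (9 - 1*13)²)²/(9 - 1*13)² = 20669 + (-6 + (9 - 13)²)²/(9 - 13)² = 20669 + (-6 + (-4)²)²/(-4)² = 20669 + (-6 + 16)²/16 = 20669 + (1/16)*10² = 20669 + (1/16)*100 = 20669 + 25/4 = 82701/4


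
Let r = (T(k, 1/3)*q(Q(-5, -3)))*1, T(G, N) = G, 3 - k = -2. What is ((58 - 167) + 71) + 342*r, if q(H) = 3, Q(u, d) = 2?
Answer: 5092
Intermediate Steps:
k = 5 (k = 3 - 1*(-2) = 3 + 2 = 5)
r = 15 (r = (5*3)*1 = 15*1 = 15)
((58 - 167) + 71) + 342*r = ((58 - 167) + 71) + 342*15 = (-109 + 71) + 5130 = -38 + 5130 = 5092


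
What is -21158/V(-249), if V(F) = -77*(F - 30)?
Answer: -21158/21483 ≈ -0.98487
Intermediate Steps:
V(F) = 2310 - 77*F (V(F) = -77*(-30 + F) = 2310 - 77*F)
-21158/V(-249) = -21158/(2310 - 77*(-249)) = -21158/(2310 + 19173) = -21158/21483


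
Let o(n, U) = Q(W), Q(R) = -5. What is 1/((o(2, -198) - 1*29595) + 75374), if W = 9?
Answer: 1/45774 ≈ 2.1846e-5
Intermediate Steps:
o(n, U) = -5
1/((o(2, -198) - 1*29595) + 75374) = 1/((-5 - 1*29595) + 75374) = 1/((-5 - 29595) + 75374) = 1/(-29600 + 75374) = 1/45774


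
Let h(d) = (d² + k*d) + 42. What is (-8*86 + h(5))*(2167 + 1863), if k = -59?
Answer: -3691480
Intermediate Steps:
h(d) = 42 + d² - 59*d (h(d) = (d² - 59*d) + 42 = 42 + d² - 59*d)
(-8*86 + h(5))*(2167 + 1863) = (-8*86 + (42 + 5² - 59*5))*(2167 + 1863) = (-688 + (42 + 25 - 295))*4030 = (-688 - 228)*4030 = -916*4030 = -3691480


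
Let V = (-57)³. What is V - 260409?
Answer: -445602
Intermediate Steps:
V = -185193
V - 260409 = -185193 - 260409 = -445602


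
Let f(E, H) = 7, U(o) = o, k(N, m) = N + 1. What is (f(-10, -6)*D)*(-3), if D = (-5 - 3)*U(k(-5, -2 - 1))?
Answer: -672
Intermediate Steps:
k(N, m) = 1 + N
D = 32 (D = (-5 - 3)*(1 - 5) = -8*(-4) = 32)
(f(-10, -6)*D)*(-3) = (7*32)*(-3) = 224*(-3) = -672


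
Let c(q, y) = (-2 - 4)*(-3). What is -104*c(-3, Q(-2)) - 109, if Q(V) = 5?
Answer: -1981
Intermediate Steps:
c(q, y) = 18 (c(q, y) = -6*(-3) = 18)
-104*c(-3, Q(-2)) - 109 = -104*18 - 109 = -1872 - 109 = -1981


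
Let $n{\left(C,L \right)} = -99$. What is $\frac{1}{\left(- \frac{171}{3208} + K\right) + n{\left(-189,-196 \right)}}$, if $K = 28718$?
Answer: $\frac{3208}{91809581} \approx 3.4942 \cdot 10^{-5}$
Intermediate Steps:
$\frac{1}{\left(- \frac{171}{3208} + K\right) + n{\left(-189,-196 \right)}} = \frac{1}{\left(- \frac{171}{3208} + 28718\right) - 99} = \frac{1}{\frac{92127173}{3208} - 99} = \frac{1}{\frac{91809581}{3208}} = \frac{3208}{91809581}$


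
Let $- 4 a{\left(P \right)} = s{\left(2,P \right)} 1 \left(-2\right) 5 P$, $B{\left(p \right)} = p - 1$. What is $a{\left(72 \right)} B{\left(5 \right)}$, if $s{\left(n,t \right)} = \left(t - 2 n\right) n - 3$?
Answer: $95760$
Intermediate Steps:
$B{\left(p \right)} = -1 + p$
$s{\left(n,t \right)} = -3 + n \left(t - 2 n\right)$ ($s{\left(n,t \right)} = n \left(t - 2 n\right) - 3 = -3 + n \left(t - 2 n\right)$)
$a{\left(P \right)} = \frac{5 P \left(-11 + 2 P\right)}{2}$ ($a{\left(P \right)} = - \frac{\left(-3 - 2 \cdot 2^{2} + 2 P\right) 1 \left(-2\right) 5 P}{4} = - \frac{\left(-3 - 8 + 2 P\right) 1 \left(- 10 P\right)}{4} = - \frac{\left(-11 + 2 P\right) 1 \left(- 10 P\right)}{4} = - \frac{\left(-11 + 2 P\right) \left(- 10 P\right)}{4} = - \frac{\left(-10\right) P \left(-11 + 2 P\right)}{4} = \frac{5 P \left(-11 + 2 P\right)}{2}$)
$a{\left(72 \right)} B{\left(5 \right)} = \frac{5}{2} \cdot 72 \left(-11 + 2 \cdot 72\right) \left(-1 + 5\right) = \frac{5}{2} \cdot 72 \left(-11 + 144\right) 4 = \frac{5}{2} \cdot 72 \cdot 133 \cdot 4 = 23940 \cdot 4 = 95760$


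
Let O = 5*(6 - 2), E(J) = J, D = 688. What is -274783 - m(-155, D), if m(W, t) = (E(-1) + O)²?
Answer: -275144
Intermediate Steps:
O = 20 (O = 5*4 = 20)
m(W, t) = 361 (m(W, t) = (-1 + 20)² = 19² = 361)
-274783 - m(-155, D) = -274783 - 1*361 = -274783 - 361 = -275144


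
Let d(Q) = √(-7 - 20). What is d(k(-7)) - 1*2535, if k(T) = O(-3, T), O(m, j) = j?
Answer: -2535 + 3*I*√3 ≈ -2535.0 + 5.1962*I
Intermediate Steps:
k(T) = T
d(Q) = 3*I*√3 (d(Q) = √(-27) = 3*I*√3)
d(k(-7)) - 1*2535 = 3*I*√3 - 1*2535 = 3*I*√3 - 2535 = -2535 + 3*I*√3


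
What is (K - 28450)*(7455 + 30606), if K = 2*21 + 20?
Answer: -1080475668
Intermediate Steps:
K = 62 (K = 42 + 20 = 62)
(K - 28450)*(7455 + 30606) = (62 - 28450)*(7455 + 30606) = -28388*38061 = -1080475668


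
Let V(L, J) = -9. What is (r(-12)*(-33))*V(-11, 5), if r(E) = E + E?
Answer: -7128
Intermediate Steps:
r(E) = 2*E
(r(-12)*(-33))*V(-11, 5) = ((2*(-12))*(-33))*(-9) = -24*(-33)*(-9) = 792*(-9) = -7128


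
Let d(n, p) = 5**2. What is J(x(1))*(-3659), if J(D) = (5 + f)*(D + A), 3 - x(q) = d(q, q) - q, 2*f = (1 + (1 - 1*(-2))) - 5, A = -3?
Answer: 395172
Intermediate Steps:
d(n, p) = 25
f = -1/2 (f = ((1 + (1 - 1*(-2))) - 5)/2 = ((1 + (1 + 2)) - 5)/2 = ((1 + 3) - 5)/2 = (4 - 5)/2 = (1/2)*(-1) = -1/2 ≈ -0.50000)
x(q) = -22 + q (x(q) = 3 - (25 - q) = 3 + (-25 + q) = -22 + q)
J(D) = -27/2 + 9*D/2 (J(D) = (5 - 1/2)*(D - 3) = 9*(-3 + D)/2 = -27/2 + 9*D/2)
J(x(1))*(-3659) = (-27/2 + 9*(-22 + 1)/2)*(-3659) = (-27/2 + (9/2)*(-21))*(-3659) = (-27/2 - 189/2)*(-3659) = -108*(-3659) = 395172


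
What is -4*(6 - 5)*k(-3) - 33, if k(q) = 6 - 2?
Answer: -49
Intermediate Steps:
k(q) = 4
-4*(6 - 5)*k(-3) - 33 = -4*(6 - 5)*4 - 33 = -4*4 - 33 = -16 - 33 = -49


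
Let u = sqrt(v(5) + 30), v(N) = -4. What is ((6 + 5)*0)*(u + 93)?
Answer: 0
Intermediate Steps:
u = sqrt(26) (u = sqrt(-4 + 30) = sqrt(26) ≈ 5.0990)
((6 + 5)*0)*(u + 93) = ((6 + 5)*0)*(sqrt(26) + 93) = (11*0)*(93 + sqrt(26)) = 0*(93 + sqrt(26)) = 0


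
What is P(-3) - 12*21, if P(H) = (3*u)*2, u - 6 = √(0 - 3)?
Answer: -216 + 6*I*√3 ≈ -216.0 + 10.392*I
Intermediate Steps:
u = 6 + I*√3 (u = 6 + √(0 - 3) = 6 + √(-3) = 6 + I*√3 ≈ 6.0 + 1.732*I)
P(H) = 36 + 6*I*√3 (P(H) = (3*(6 + I*√3))*2 = (18 + 3*I*√3)*2 = 36 + 6*I*√3)
P(-3) - 12*21 = (36 + 6*I*√3) - 12*21 = (36 + 6*I*√3) - 252 = -216 + 6*I*√3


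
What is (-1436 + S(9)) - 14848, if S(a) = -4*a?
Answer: -16320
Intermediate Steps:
(-1436 + S(9)) - 14848 = (-1436 - 4*9) - 14848 = (-1436 - 36) - 14848 = -1472 - 14848 = -16320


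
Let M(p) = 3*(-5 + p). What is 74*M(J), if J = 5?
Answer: 0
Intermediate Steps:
M(p) = -15 + 3*p
74*M(J) = 74*(-15 + 3*5) = 74*(-15 + 15) = 74*0 = 0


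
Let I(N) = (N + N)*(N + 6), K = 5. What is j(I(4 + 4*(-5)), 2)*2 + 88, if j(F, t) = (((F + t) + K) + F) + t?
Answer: 1386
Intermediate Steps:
I(N) = 2*N*(6 + N) (I(N) = (2*N)*(6 + N) = 2*N*(6 + N))
j(F, t) = 5 + 2*F + 2*t (j(F, t) = (((F + t) + 5) + F) + t = ((5 + F + t) + F) + t = (5 + t + 2*F) + t = 5 + 2*F + 2*t)
j(I(4 + 4*(-5)), 2)*2 + 88 = (5 + 2*(2*(4 + 4*(-5))*(6 + (4 + 4*(-5)))) + 2*2)*2 + 88 = (5 + 2*(2*(4 - 20)*(6 + (4 - 20))) + 4)*2 + 88 = (5 + 2*(2*(-16)*(6 - 16)) + 4)*2 + 88 = (5 + 2*(2*(-16)*(-10)) + 4)*2 + 88 = (5 + 2*320 + 4)*2 + 88 = (5 + 640 + 4)*2 + 88 = 649*2 + 88 = 1298 + 88 = 1386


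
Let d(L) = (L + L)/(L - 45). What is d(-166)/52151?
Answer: 332/11003861 ≈ 3.0171e-5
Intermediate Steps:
d(L) = 2*L/(-45 + L) (d(L) = (2*L)/(-45 + L) = 2*L/(-45 + L))
d(-166)/52151 = (2*(-166)/(-45 - 166))/52151 = (2*(-166)/(-211))*(1/52151) = (2*(-166)*(-1/211))*(1/52151) = (332/211)*(1/52151) = 332/11003861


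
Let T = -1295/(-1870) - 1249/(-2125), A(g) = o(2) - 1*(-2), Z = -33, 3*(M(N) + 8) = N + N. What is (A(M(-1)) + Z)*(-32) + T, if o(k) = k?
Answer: 43443853/46750 ≈ 929.28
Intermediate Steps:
M(N) = -8 + 2*N/3 (M(N) = -8 + (N + N)/3 = -8 + (2*N)/3 = -8 + 2*N/3)
A(g) = 4 (A(g) = 2 - 1*(-2) = 2 + 2 = 4)
T = 59853/46750 (T = -1295*(-1/1870) - 1249*(-1/2125) = 259/374 + 1249/2125 = 59853/46750 ≈ 1.2803)
(A(M(-1)) + Z)*(-32) + T = (4 - 33)*(-32) + 59853/46750 = -29*(-32) + 59853/46750 = 928 + 59853/46750 = 43443853/46750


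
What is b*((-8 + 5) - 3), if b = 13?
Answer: -78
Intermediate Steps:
b*((-8 + 5) - 3) = 13*((-8 + 5) - 3) = 13*(-3 - 3) = 13*(-6) = -78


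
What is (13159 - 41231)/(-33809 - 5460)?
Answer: 28072/39269 ≈ 0.71486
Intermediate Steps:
(13159 - 41231)/(-33809 - 5460) = -28072/(-39269) = -28072*(-1/39269) = 28072/39269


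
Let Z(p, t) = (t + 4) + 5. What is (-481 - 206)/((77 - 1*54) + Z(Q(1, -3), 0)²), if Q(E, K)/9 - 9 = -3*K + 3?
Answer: -687/104 ≈ -6.6058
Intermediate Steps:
Q(E, K) = 108 - 27*K (Q(E, K) = 81 + 9*(-3*K + 3) = 81 + 9*(3 - 3*K) = 81 + (27 - 27*K) = 108 - 27*K)
Z(p, t) = 9 + t (Z(p, t) = (4 + t) + 5 = 9 + t)
(-481 - 206)/((77 - 1*54) + Z(Q(1, -3), 0)²) = (-481 - 206)/((77 - 1*54) + (9 + 0)²) = -687/((77 - 54) + 9²) = -687/(23 + 81) = -687/104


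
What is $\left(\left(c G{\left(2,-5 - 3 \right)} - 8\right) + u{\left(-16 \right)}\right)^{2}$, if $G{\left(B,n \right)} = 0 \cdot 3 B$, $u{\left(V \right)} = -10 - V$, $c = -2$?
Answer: $4$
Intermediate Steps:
$G{\left(B,n \right)} = 0$ ($G{\left(B,n \right)} = 0 B = 0$)
$\left(\left(c G{\left(2,-5 - 3 \right)} - 8\right) + u{\left(-16 \right)}\right)^{2} = \left(\left(\left(-2\right) 0 - 8\right) - -6\right)^{2} = \left(\left(0 - 8\right) + \left(-10 + 16\right)\right)^{2} = \left(-8 + 6\right)^{2} = \left(-2\right)^{2} = 4$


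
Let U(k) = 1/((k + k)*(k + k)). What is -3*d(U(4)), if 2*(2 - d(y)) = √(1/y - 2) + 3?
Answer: -3/2 + 3*√62/2 ≈ 10.311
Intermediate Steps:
U(k) = 1/(4*k²) (U(k) = 1/((2*k)*(2*k)) = 1/(4*k²))
d(y) = ½ - √(-2 + 1/y)/2 (d(y) = 2 - (√(1/y - 2) + 3)/2 = 2 - (√(-2 + 1/y) + 3)/2 = 2 - (3 + √(-2 + 1/y))/2 = 2 + (-3/2 - √(-2 + 1/y)/2) = ½ - √(-2 + 1/y)/2)
-3*d(U(4)) = -3*(½ - 8*√(1 - 1/(2*4²))/2) = -3*(½ - 8*√(1 - 1/(2*16))/2) = -3*(½ - √62/2) = -3/2 + 3*√62/2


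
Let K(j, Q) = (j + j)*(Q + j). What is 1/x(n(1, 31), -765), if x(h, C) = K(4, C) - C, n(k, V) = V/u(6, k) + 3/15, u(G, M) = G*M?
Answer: -1/5323 ≈ -0.00018786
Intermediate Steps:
K(j, Q) = 2*j*(Q + j) (K(j, Q) = (2*j)*(Q + j) = 2*j*(Q + j))
n(k, V) = ⅕ + V/(6*k) (n(k, V) = V/((6*k)) + 3/15 = V*(1/(6*k)) + 3*(1/15) = V/(6*k) + ⅕ = ⅕ + V/(6*k))
x(h, C) = 32 + 7*C (x(h, C) = 2*4*(C + 4) - C = 2*4*(4 + C) - C = (32 + 8*C) - C = 32 + 7*C)
1/x(n(1, 31), -765) = 1/(32 + 7*(-765)) = 1/(32 - 5355) = 1/(-5323) = -1/5323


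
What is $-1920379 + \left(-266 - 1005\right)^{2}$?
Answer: $-304938$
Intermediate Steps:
$-1920379 + \left(-266 - 1005\right)^{2} = -1920379 + \left(-1271\right)^{2} = -1920379 + 1615441 = -304938$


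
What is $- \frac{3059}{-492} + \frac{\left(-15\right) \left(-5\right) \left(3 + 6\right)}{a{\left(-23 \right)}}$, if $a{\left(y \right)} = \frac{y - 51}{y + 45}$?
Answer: $- \frac{3539917}{18204} \approx -194.46$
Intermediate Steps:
$a{\left(y \right)} = \frac{-51 + y}{45 + y}$
$- \frac{3059}{-492} + \frac{\left(-15\right) \left(-5\right) \left(3 + 6\right)}{a{\left(-23 \right)}} = - \frac{3059}{-492} + \frac{\left(-15\right) \left(-5\right) \left(3 + 6\right)}{\frac{1}{45 - 23} \left(-51 - 23\right)} = \left(-3059\right) \left(- \frac{1}{492}\right) + \frac{75 \cdot 9}{\frac{1}{22} \left(-74\right)} = \frac{3059}{492} + \frac{675}{\frac{1}{22} \left(-74\right)} = \frac{3059}{492} + \frac{675}{- \frac{37}{11}} = \frac{3059}{492} + 675 \left(- \frac{11}{37}\right) = \frac{3059}{492} - \frac{7425}{37} = - \frac{3539917}{18204}$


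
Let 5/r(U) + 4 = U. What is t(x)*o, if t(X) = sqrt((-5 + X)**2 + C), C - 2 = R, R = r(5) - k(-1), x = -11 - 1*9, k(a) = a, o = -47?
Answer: -47*sqrt(633) ≈ -1182.5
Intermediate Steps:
r(U) = 5/(-4 + U)
x = -20 (x = -11 - 9 = -20)
R = 6 (R = 5/(-4 + 5) - 1*(-1) = 5/1 + 1 = 5*1 + 1 = 5 + 1 = 6)
C = 8 (C = 2 + 6 = 8)
t(X) = sqrt(8 + (-5 + X)**2) (t(X) = sqrt((-5 + X)**2 + 8) = sqrt(8 + (-5 + X)**2))
t(x)*o = sqrt(8 + (-5 - 20)**2)*(-47) = sqrt(8 + (-25)**2)*(-47) = sqrt(8 + 625)*(-47) = sqrt(633)*(-47) = -47*sqrt(633)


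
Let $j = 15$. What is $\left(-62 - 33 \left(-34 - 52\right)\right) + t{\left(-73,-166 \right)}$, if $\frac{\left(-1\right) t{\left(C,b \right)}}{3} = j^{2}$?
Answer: $2101$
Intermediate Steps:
$t{\left(C,b \right)} = -675$ ($t{\left(C,b \right)} = - 3 \cdot 15^{2} = \left(-3\right) 225 = -675$)
$\left(-62 - 33 \left(-34 - 52\right)\right) + t{\left(-73,-166 \right)} = \left(-62 - 33 \left(-34 - 52\right)\right) - 675 = \left(-62 - -2838\right) - 675 = \left(-62 + 2838\right) - 675 = 2776 - 675 = 2101$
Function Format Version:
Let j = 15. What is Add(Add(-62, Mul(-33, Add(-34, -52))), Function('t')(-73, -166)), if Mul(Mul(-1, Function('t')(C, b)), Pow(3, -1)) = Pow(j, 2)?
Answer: 2101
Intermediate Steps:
Function('t')(C, b) = -675 (Function('t')(C, b) = Mul(-3, Pow(15, 2)) = Mul(-3, 225) = -675)
Add(Add(-62, Mul(-33, Add(-34, -52))), Function('t')(-73, -166)) = Add(Add(-62, Mul(-33, Add(-34, -52))), -675) = Add(Add(-62, Mul(-33, -86)), -675) = Add(Add(-62, 2838), -675) = Add(2776, -675) = 2101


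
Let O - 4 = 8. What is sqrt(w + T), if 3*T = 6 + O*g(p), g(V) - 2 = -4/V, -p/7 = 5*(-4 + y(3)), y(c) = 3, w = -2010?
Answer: 8*I*sqrt(38290)/35 ≈ 44.726*I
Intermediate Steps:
p = 35 (p = -35*(-4 + 3) = -35*(-1) = -7*(-5) = 35)
O = 12 (O = 4 + 8 = 12)
g(V) = 2 - 4/V
T = 334/35 (T = (6 + 12*(2 - 4/35))/3 = (6 + 12*(66/35))/3 = (6 + 792/35)/3 = (1/3)*(1002/35) = 334/35 ≈ 9.5429)
sqrt(w + T) = sqrt(-2010 + 334/35) = sqrt(-70016/35) = 8*I*sqrt(38290)/35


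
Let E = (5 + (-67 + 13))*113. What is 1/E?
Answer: -1/5537 ≈ -0.00018060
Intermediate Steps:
E = -5537 (E = (5 - 54)*113 = -49*113 = -5537)
1/E = 1/(-5537) = -1/5537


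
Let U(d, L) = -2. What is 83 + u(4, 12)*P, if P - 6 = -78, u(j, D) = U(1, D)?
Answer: 227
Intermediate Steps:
u(j, D) = -2
P = -72 (P = 6 - 78 = -72)
83 + u(4, 12)*P = 83 - 2*(-72) = 83 + 144 = 227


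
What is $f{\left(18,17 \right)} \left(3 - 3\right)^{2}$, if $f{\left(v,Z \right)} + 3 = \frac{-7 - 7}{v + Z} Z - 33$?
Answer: $0$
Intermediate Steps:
$f{\left(v,Z \right)} = -36 - \frac{14 Z}{Z + v}$ ($f{\left(v,Z \right)} = -3 + \left(\frac{-7 - 7}{v + Z} Z - 33\right) = -3 + \left(- \frac{14}{Z + v} Z - 33\right) = -3 - \left(33 + \frac{14 Z}{Z + v}\right) = -36 - \frac{14 Z}{Z + v}$)
$f{\left(18,17 \right)} \left(3 - 3\right)^{2} = \frac{2 \left(\left(-25\right) 17 - 324\right)}{17 + 18} \left(3 - 3\right)^{2} = \frac{2 \left(-425 - 324\right)}{35} \cdot 0^{2} = 2 \cdot \frac{1}{35} \left(-749\right) 0 = \left(- \frac{214}{5}\right) 0 = 0$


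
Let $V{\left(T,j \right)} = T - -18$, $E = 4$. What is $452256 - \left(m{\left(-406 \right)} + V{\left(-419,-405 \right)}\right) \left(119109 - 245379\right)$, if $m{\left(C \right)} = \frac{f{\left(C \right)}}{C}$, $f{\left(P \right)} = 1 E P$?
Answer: $-49676934$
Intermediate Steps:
$f{\left(P \right)} = 4 P$ ($f{\left(P \right)} = 1 \cdot 4 P = 4 P$)
$V{\left(T,j \right)} = 18 + T$ ($V{\left(T,j \right)} = T + 18 = 18 + T$)
$m{\left(C \right)} = 4$ ($m{\left(C \right)} = \frac{4 C}{C} = 4$)
$452256 - \left(m{\left(-406 \right)} + V{\left(-419,-405 \right)}\right) \left(119109 - 245379\right) = 452256 - \left(4 + \left(18 - 419\right)\right) \left(119109 - 245379\right) = 452256 - \left(4 - 401\right) \left(-126270\right) = 452256 - \left(-397\right) \left(-126270\right) = 452256 - 50129190 = -49676934$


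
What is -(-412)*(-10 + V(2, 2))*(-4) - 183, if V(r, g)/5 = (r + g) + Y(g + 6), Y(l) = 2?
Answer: -33143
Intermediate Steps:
V(r, g) = 10 + 5*g + 5*r (V(r, g) = 5*((r + g) + 2) = 5*((g + r) + 2) = 5*(2 + g + r) = 10 + 5*g + 5*r)
-(-412)*(-10 + V(2, 2))*(-4) - 183 = -(-412)*(-10 + (10 + 5*2 + 5*2))*(-4) - 183 = -(-412)*(-10 + (10 + 10 + 10))*(-4) - 183 = -(-412)*(-10 + 30)*(-4) - 183 = -(-412)*20*(-4) - 183 = -(-412)*(-80) - 183 = -412*80 - 183 = -32960 - 183 = -33143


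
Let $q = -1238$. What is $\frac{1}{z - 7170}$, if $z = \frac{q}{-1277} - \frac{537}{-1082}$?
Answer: $- \frac{1381714}{9904864115} \approx -0.0001395$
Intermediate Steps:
$z = \frac{2025265}{1381714}$ ($z = - \frac{1238}{-1277} - \frac{537}{-1082} = \left(-1238\right) \left(- \frac{1}{1277}\right) - - \frac{537}{1082} = \frac{1238}{1277} + \frac{537}{1082} = \frac{2025265}{1381714} \approx 1.4658$)
$\frac{1}{z - 7170} = \frac{1}{\frac{2025265}{1381714} - 7170} = \frac{1}{- \frac{9904864115}{1381714}} = - \frac{1381714}{9904864115}$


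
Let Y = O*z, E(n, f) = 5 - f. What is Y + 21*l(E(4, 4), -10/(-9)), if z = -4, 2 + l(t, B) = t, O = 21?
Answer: -105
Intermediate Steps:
l(t, B) = -2 + t
Y = -84 (Y = 21*(-4) = -84)
Y + 21*l(E(4, 4), -10/(-9)) = -84 + 21*(-2 + (5 - 1*4)) = -84 + 21*(-2 + (5 - 4)) = -84 + 21*(-2 + 1) = -84 + 21*(-1) = -84 - 21 = -105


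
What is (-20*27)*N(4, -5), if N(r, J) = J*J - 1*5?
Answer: -10800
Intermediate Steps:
N(r, J) = -5 + J² (N(r, J) = J² - 5 = -5 + J²)
(-20*27)*N(4, -5) = (-20*27)*(-5 + (-5)²) = -540*(-5 + 25) = -540*20 = -10800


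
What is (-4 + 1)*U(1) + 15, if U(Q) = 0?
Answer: 15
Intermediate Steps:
(-4 + 1)*U(1) + 15 = (-4 + 1)*0 + 15 = -3*0 + 15 = 0 + 15 = 15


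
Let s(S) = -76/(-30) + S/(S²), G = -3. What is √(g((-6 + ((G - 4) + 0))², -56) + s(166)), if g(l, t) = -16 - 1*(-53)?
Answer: √245147970/2490 ≈ 6.2880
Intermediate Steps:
s(S) = 38/15 + 1/S (s(S) = -76*(-1/30) + S/S² = 38/15 + 1/S)
g(l, t) = 37 (g(l, t) = -16 + 53 = 37)
√(g((-6 + ((G - 4) + 0))², -56) + s(166)) = √(37 + (38/15 + 1/166)) = √(37 + 6323/2490) = √(98453/2490) = √245147970/2490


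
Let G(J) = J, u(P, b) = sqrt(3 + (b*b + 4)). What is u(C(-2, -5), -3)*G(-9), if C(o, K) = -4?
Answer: -36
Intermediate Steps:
u(P, b) = sqrt(7 + b**2) (u(P, b) = sqrt(3 + (b**2 + 4)) = sqrt(3 + (4 + b**2)) = sqrt(7 + b**2))
u(C(-2, -5), -3)*G(-9) = sqrt(7 + (-3)**2)*(-9) = sqrt(7 + 9)*(-9) = sqrt(16)*(-9) = 4*(-9) = -36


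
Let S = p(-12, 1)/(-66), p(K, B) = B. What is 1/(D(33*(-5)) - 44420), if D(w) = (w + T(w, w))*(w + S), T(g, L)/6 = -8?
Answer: -22/203979 ≈ -0.00010785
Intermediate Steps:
T(g, L) = -48 (T(g, L) = 6*(-8) = -48)
S = -1/66 (S = 1/(-66) = 1*(-1/66) = -1/66 ≈ -0.015152)
D(w) = (-48 + w)*(-1/66 + w) (D(w) = (w - 48)*(w - 1/66) = (-48 + w)*(-1/66 + w))
1/(D(33*(-5)) - 44420) = 1/((8/11 + (33*(-5))² - 3169*(-5)/2) - 44420) = 1/((8/11 + (-165)² - 3169/66*(-165)) - 44420) = 1/((8/11 + 27225 + 15845/2) - 44420) = 1/(773261/22 - 44420) = 1/(-203979/22) = -22/203979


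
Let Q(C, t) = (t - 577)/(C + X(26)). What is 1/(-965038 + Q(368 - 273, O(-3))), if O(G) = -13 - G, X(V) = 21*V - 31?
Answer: -610/588673767 ≈ -1.0362e-6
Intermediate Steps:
X(V) = -31 + 21*V
Q(C, t) = (-577 + t)/(515 + C) (Q(C, t) = (t - 577)/(C + (-31 + 21*26)) = (-577 + t)/(C + (-31 + 546)) = (-577 + t)/(C + 515) = (-577 + t)/(515 + C))
1/(-965038 + Q(368 - 273, O(-3))) = 1/(-965038 + (-577 + (-13 - 1*(-3)))/(515 + (368 - 273))) = 1/(-965038 + (-577 + (-13 + 3))/(515 + 95)) = 1/(-965038 + (-577 - 10)/610) = 1/(-965038 + (1/610)*(-587)) = 1/(-965038 - 587/610) = 1/(-588673767/610) = -610/588673767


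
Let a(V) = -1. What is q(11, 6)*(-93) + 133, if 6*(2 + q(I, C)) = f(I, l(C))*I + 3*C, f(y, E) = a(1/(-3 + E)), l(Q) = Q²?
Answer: 421/2 ≈ 210.50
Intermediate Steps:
f(y, E) = -1
q(I, C) = -2 + C/2 - I/6 (q(I, C) = -2 + (-I + 3*C)/6 = -2 + (C/2 - I/6) = -2 + C/2 - I/6)
q(11, 6)*(-93) + 133 = (-2 + (½)*6 - ⅙*11)*(-93) + 133 = (-2 + 3 - 11/6)*(-93) + 133 = -⅚*(-93) + 133 = 155/2 + 133 = 421/2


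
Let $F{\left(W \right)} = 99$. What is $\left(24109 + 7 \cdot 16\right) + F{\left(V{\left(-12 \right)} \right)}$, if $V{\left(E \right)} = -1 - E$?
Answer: $24320$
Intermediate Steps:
$\left(24109 + 7 \cdot 16\right) + F{\left(V{\left(-12 \right)} \right)} = \left(24109 + 7 \cdot 16\right) + 99 = \left(24109 + 112\right) + 99 = 24221 + 99 = 24320$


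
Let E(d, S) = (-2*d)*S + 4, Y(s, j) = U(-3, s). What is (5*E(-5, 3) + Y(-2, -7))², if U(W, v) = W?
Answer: 27889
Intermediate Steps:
Y(s, j) = -3
E(d, S) = 4 - 2*S*d (E(d, S) = -2*S*d + 4 = 4 - 2*S*d)
(5*E(-5, 3) + Y(-2, -7))² = (5*(4 - 2*3*(-5)) - 3)² = (5*(4 + 30) - 3)² = (5*34 - 3)² = (170 - 3)² = 167² = 27889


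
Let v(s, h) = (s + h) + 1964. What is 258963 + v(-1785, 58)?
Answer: 259200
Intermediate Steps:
v(s, h) = 1964 + h + s (v(s, h) = (h + s) + 1964 = 1964 + h + s)
258963 + v(-1785, 58) = 258963 + (1964 + 58 - 1785) = 258963 + 237 = 259200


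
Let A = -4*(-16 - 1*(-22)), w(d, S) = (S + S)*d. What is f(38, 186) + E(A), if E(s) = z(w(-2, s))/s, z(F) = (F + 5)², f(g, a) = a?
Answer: -5737/24 ≈ -239.04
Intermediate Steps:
w(d, S) = 2*S*d (w(d, S) = (2*S)*d = 2*S*d)
A = -24 (A = -4*(-16 + 22) = -4*6 = -24)
z(F) = (5 + F)²
E(s) = (5 - 4*s)²/s (E(s) = (5 + 2*s*(-2))²/s = (5 - 4*s)²/s)
f(38, 186) + E(A) = 186 + (5 - 4*(-24))²/(-24) = 186 - (5 + 96)²/24 = 186 - 1/24*101² = 186 - 1/24*10201 = 186 - 10201/24 = -5737/24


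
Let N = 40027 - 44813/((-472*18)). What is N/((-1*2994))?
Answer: -340114205/25437024 ≈ -13.371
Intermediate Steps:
N = 340114205/8496 (N = 40027 - 44813/(-8496) = 40027 - 44813*(-1)/8496 = 40027 - 1*(-44813/8496) = 40027 + 44813/8496 = 340114205/8496 ≈ 40032.)
N/((-1*2994)) = 340114205/(8496*((-1*2994))) = (340114205/8496)/(-2994) = (340114205/8496)*(-1/2994) = -340114205/25437024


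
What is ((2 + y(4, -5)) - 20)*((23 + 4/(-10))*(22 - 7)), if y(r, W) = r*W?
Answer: -12882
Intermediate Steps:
y(r, W) = W*r
((2 + y(4, -5)) - 20)*((23 + 4/(-10))*(22 - 7)) = ((2 - 5*4) - 20)*((23 + 4/(-10))*(22 - 7)) = ((2 - 20) - 20)*((23 + 4*(-⅒))*15) = (-18 - 20)*((23 - ⅖)*15) = -4294*15/5 = -38*339 = -12882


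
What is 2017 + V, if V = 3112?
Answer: 5129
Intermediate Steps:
2017 + V = 2017 + 3112 = 5129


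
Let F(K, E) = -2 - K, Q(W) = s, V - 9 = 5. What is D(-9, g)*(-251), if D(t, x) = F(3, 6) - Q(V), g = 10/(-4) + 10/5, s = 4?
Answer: 2259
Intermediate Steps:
V = 14 (V = 9 + 5 = 14)
Q(W) = 4
g = -1/2 (g = 10*(-1/4) + 10*(1/5) = -5/2 + 2 = -1/2 ≈ -0.50000)
D(t, x) = -9 (D(t, x) = (-2 - 1*3) - 1*4 = (-2 - 3) - 4 = -5 - 4 = -9)
D(-9, g)*(-251) = -9*(-251) = 2259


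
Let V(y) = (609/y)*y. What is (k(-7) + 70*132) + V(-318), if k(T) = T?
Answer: 9842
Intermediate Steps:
V(y) = 609
(k(-7) + 70*132) + V(-318) = (-7 + 70*132) + 609 = (-7 + 9240) + 609 = 9233 + 609 = 9842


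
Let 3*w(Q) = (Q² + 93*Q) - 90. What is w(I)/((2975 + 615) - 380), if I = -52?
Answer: -1111/4815 ≈ -0.23074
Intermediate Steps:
w(Q) = -30 + 31*Q + Q²/3 (w(Q) = ((Q² + 93*Q) - 90)/3 = (-90 + Q² + 93*Q)/3 = -30 + 31*Q + Q²/3)
w(I)/((2975 + 615) - 380) = (-30 + 31*(-52) + (⅓)*(-52)²)/((2975 + 615) - 380) = (-30 - 1612 + (⅓)*2704)/(3590 - 380) = (-30 - 1612 + 2704/3)/3210 = -2222/3*1/3210 = -1111/4815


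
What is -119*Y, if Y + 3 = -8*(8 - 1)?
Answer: 7021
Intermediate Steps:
Y = -59 (Y = -3 - 8*(8 - 1) = -3 - 8*7 = -3 - 56 = -59)
-119*Y = -119*(-59) = 7021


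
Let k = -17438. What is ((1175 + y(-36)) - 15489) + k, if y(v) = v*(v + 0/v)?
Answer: -30456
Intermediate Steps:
y(v) = v² (y(v) = v*(v + 0) = v*v = v²)
((1175 + y(-36)) - 15489) + k = ((1175 + (-36)²) - 15489) - 17438 = ((1175 + 1296) - 15489) - 17438 = (2471 - 15489) - 17438 = -13018 - 17438 = -30456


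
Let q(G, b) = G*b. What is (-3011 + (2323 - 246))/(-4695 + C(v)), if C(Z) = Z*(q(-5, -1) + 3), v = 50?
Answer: 934/4295 ≈ 0.21746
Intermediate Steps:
C(Z) = 8*Z (C(Z) = Z*(-5*(-1) + 3) = Z*(5 + 3) = Z*8 = 8*Z)
(-3011 + (2323 - 246))/(-4695 + C(v)) = (-3011 + (2323 - 246))/(-4695 + 8*50) = (-3011 + 2077)/(-4695 + 400) = -934/(-4295) = -934*(-1/4295) = 934/4295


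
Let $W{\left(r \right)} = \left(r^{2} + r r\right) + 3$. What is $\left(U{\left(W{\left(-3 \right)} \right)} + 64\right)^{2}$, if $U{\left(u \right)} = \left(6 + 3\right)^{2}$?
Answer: $21025$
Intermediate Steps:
$W{\left(r \right)} = 3 + 2 r^{2}$ ($W{\left(r \right)} = \left(r^{2} + r^{2}\right) + 3 = 2 r^{2} + 3 = 3 + 2 r^{2}$)
$U{\left(u \right)} = 81$ ($U{\left(u \right)} = 9^{2} = 81$)
$\left(U{\left(W{\left(-3 \right)} \right)} + 64\right)^{2} = \left(81 + 64\right)^{2} = 145^{2} = 21025$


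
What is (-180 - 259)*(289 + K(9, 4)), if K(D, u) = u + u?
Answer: -130383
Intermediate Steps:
K(D, u) = 2*u
(-180 - 259)*(289 + K(9, 4)) = (-180 - 259)*(289 + 2*4) = -439*(289 + 8) = -439*297 = -130383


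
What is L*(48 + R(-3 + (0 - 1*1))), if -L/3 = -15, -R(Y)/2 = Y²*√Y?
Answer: 2160 - 2880*I ≈ 2160.0 - 2880.0*I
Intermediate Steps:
R(Y) = -2*Y^(5/2) (R(Y) = -2*Y²*√Y = -2*Y^(5/2))
L = 45 (L = -3*(-15) = 45)
L*(48 + R(-3 + (0 - 1*1))) = 45*(48 - 2*(-3 + (0 - 1*1))^(5/2)) = 45*(48 - 2*(-3 + (0 - 1))^(5/2)) = 45*(48 - 2*(-3 - 1)^(5/2)) = 45*(48 - 64*I) = 2160 - 2880*I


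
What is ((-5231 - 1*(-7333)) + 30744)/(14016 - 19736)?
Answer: -1493/260 ≈ -5.7423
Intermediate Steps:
((-5231 - 1*(-7333)) + 30744)/(14016 - 19736) = ((-5231 + 7333) + 30744)/(-5720) = (2102 + 30744)*(-1/5720) = 32846*(-1/5720) = -1493/260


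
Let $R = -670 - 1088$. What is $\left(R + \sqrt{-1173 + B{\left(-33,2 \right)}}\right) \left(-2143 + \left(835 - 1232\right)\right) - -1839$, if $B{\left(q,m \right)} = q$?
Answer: $4467159 - 7620 i \sqrt{134} \approx 4.4672 \cdot 10^{6} - 88208.0 i$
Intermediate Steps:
$R = -1758$
$\left(R + \sqrt{-1173 + B{\left(-33,2 \right)}}\right) \left(-2143 + \left(835 - 1232\right)\right) - -1839 = \left(-1758 + \sqrt{-1173 - 33}\right) \left(-2143 + \left(835 - 1232\right)\right) - -1839 = \left(-1758 + \sqrt{-1206}\right) \left(-2143 - 397\right) + 1839 = \left(-1758 + 3 i \sqrt{134}\right) \left(-2540\right) + 1839 = \left(4465320 - 7620 i \sqrt{134}\right) + 1839 = 4467159 - 7620 i \sqrt{134}$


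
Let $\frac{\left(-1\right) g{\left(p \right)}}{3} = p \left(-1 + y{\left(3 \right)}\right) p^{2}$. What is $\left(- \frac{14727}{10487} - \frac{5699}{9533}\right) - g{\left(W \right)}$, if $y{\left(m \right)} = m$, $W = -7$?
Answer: $- \frac{205943709022}{99972571} \approx -2060.0$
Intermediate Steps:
$g{\left(p \right)} = - 6 p^{3}$ ($g{\left(p \right)} = - 3 p \left(-1 + 3\right) p^{2} = - 3 p 2 p^{2} = - 3 \cdot 2 p p^{2} = - 3 \cdot 2 p^{3} = - 6 p^{3}$)
$\left(- \frac{14727}{10487} - \frac{5699}{9533}\right) - g{\left(W \right)} = \left(- \frac{14727}{10487} - \frac{5699}{9533}\right) - - 6 \left(-7\right)^{3} = \left(\left(-14727\right) \frac{1}{10487} - \frac{5699}{9533}\right) - \left(-6\right) \left(-343\right) = \left(- \frac{14727}{10487} - \frac{5699}{9533}\right) - 2058 = - \frac{200157904}{99972571} - 2058 = - \frac{205943709022}{99972571}$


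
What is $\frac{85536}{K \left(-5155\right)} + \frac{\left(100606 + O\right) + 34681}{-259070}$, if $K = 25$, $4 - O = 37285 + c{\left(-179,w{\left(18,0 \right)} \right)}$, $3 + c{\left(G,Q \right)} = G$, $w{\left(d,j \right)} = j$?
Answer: $- \frac{3481379002}{3338764625} \approx -1.0427$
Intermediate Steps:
$c{\left(G,Q \right)} = -3 + G$
$O = -37099$ ($O = 4 - \left(37285 - 182\right) = 4 - 37103 = -37099$)
$\frac{85536}{K \left(-5155\right)} + \frac{\left(100606 + O\right) + 34681}{-259070} = \frac{85536}{25 \left(-5155\right)} + \frac{\left(100606 - 37099\right) + 34681}{-259070} = \frac{85536}{-128875} + \left(63507 + 34681\right) \left(- \frac{1}{259070}\right) = 85536 \left(- \frac{1}{128875}\right) + 98188 \left(- \frac{1}{259070}\right) = - \frac{85536}{128875} - \frac{49094}{129535} = - \frac{3481379002}{3338764625}$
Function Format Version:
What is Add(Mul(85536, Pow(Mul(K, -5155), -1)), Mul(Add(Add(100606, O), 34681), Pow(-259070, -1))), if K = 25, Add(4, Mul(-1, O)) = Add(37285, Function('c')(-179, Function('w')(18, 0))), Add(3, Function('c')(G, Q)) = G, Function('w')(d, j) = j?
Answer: Rational(-3481379002, 3338764625) ≈ -1.0427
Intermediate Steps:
Function('c')(G, Q) = Add(-3, G)
O = -37099 (O = Add(4, Mul(-1, Add(37285, Add(-3, -179)))) = Add(4, Mul(-1, Add(37285, -182))) = Add(4, Mul(-1, 37103)) = Add(4, -37103) = -37099)
Add(Mul(85536, Pow(Mul(K, -5155), -1)), Mul(Add(Add(100606, O), 34681), Pow(-259070, -1))) = Add(Mul(85536, Pow(Mul(25, -5155), -1)), Mul(Add(Add(100606, -37099), 34681), Pow(-259070, -1))) = Add(Mul(85536, Pow(-128875, -1)), Mul(Add(63507, 34681), Rational(-1, 259070))) = Add(Mul(85536, Rational(-1, 128875)), Mul(98188, Rational(-1, 259070))) = Add(Rational(-85536, 128875), Rational(-49094, 129535)) = Rational(-3481379002, 3338764625)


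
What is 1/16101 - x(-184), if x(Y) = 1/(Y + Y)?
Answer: 16469/5925168 ≈ 0.0027795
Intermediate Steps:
x(Y) = 1/(2*Y)
1/16101 - x(-184) = 1/16101 - 1/(2*(-184)) = 1/16101 - (-1)/(2*184) = 1/16101 - 1*(-1/368) = 1/16101 + 1/368 = 16469/5925168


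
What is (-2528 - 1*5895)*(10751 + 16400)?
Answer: -228692873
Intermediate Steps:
(-2528 - 1*5895)*(10751 + 16400) = (-2528 - 5895)*27151 = -8423*27151 = -228692873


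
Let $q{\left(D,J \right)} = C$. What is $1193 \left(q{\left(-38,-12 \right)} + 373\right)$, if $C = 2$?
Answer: $447375$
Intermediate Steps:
$q{\left(D,J \right)} = 2$
$1193 \left(q{\left(-38,-12 \right)} + 373\right) = 1193 \left(2 + 373\right) = 1193 \cdot 375 = 447375$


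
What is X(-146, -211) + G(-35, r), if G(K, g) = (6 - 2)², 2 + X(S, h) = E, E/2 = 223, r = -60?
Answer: 460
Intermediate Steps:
E = 446 (E = 2*223 = 446)
X(S, h) = 444 (X(S, h) = -2 + 446 = 444)
G(K, g) = 16 (G(K, g) = 4² = 16)
X(-146, -211) + G(-35, r) = 444 + 16 = 460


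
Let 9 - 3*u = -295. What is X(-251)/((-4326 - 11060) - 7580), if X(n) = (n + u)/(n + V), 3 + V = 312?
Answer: 449/3996084 ≈ 0.00011236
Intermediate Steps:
V = 309 (V = -3 + 312 = 309)
u = 304/3 (u = 3 - ⅓*(-295) = 3 + 295/3 = 304/3 ≈ 101.33)
X(n) = (304/3 + n)/(309 + n) (X(n) = (n + 304/3)/(n + 309) = (304/3 + n)/(309 + n))
X(-251)/((-4326 - 11060) - 7580) = ((304/3 - 251)/(309 - 251))/((-4326 - 11060) - 7580) = (-449/3/58)/(-15386 - 7580) = ((1/58)*(-449/3))/(-22966) = -449/174*(-1/22966) = 449/3996084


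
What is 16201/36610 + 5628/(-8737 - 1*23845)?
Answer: 160909951/596413510 ≈ 0.26980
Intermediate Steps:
16201/36610 + 5628/(-8737 - 1*23845) = 16201*(1/36610) + 5628/(-8737 - 23845) = 16201/36610 + 5628/(-32582) = 16201/36610 + 5628*(-1/32582) = 16201/36610 - 2814/16291 = 160909951/596413510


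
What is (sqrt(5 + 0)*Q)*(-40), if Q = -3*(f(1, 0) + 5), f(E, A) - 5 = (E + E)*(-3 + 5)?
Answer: 1680*sqrt(5) ≈ 3756.6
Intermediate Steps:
f(E, A) = 5 + 4*E (f(E, A) = 5 + (E + E)*(-3 + 5) = 5 + (2*E)*2 = 5 + 4*E)
Q = -42 (Q = -3*((5 + 4*1) + 5) = -3*((5 + 4) + 5) = -3*(9 + 5) = -3*14 = -42)
(sqrt(5 + 0)*Q)*(-40) = (sqrt(5 + 0)*(-42))*(-40) = (sqrt(5)*(-42))*(-40) = -42*sqrt(5)*(-40) = 1680*sqrt(5)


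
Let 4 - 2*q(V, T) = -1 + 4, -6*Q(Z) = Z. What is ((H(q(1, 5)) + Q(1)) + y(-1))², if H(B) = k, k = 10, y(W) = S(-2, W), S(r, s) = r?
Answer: 2209/36 ≈ 61.361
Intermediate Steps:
Q(Z) = -Z/6
y(W) = -2
q(V, T) = ½ (q(V, T) = 2 - (-1 + 4)/2 = 2 - ½*3 = 2 - 3/2 = ½)
H(B) = 10
((H(q(1, 5)) + Q(1)) + y(-1))² = ((10 - ⅙*1) - 2)² = ((10 - ⅙) - 2)² = (59/6 - 2)² = (47/6)² = 2209/36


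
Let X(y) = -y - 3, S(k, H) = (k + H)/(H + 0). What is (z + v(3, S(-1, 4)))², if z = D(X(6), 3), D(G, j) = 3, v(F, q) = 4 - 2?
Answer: 25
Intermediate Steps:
S(k, H) = (H + k)/H
v(F, q) = 2
X(y) = -3 - y
z = 3
(z + v(3, S(-1, 4)))² = (3 + 2)² = 5² = 25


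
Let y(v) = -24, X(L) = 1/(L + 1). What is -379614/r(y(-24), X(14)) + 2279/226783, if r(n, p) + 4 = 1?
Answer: 28696669533/226783 ≈ 1.2654e+5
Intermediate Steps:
X(L) = 1/(1 + L)
r(n, p) = -3 (r(n, p) = -4 + 1 = -3)
-379614/r(y(-24), X(14)) + 2279/226783 = -379614/(-3) + 2279/226783 = -379614*(-1/3) + 2279*(1/226783) = 126538 + 2279/226783 = 28696669533/226783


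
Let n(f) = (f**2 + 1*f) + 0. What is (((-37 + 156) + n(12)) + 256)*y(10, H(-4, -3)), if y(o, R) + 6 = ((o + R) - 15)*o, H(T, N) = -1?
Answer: -35046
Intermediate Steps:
n(f) = f + f**2 (n(f) = (f**2 + f) + 0 = (f + f**2) + 0 = f + f**2)
y(o, R) = -6 + o*(-15 + R + o) (y(o, R) = -6 + ((o + R) - 15)*o = -6 + ((R + o) - 15)*o = -6 + (-15 + R + o)*o = -6 + o*(-15 + R + o))
(((-37 + 156) + n(12)) + 256)*y(10, H(-4, -3)) = (((-37 + 156) + 12*(1 + 12)) + 256)*(-6 + 10**2 - 15*10 - 1*10) = ((119 + 12*13) + 256)*(-6 + 100 - 150 - 10) = ((119 + 156) + 256)*(-66) = (275 + 256)*(-66) = 531*(-66) = -35046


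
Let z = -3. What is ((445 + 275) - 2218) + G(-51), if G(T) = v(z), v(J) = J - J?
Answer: -1498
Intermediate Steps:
v(J) = 0
G(T) = 0
((445 + 275) - 2218) + G(-51) = ((445 + 275) - 2218) + 0 = (720 - 2218) + 0 = -1498 + 0 = -1498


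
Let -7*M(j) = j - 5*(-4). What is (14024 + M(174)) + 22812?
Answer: 257658/7 ≈ 36808.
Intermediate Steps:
M(j) = -20/7 - j/7 (M(j) = -(j - 5*(-4))/7 = -(j - 1*(-20))/7 = -(j + 20)/7 = -(20 + j)/7 = -20/7 - j/7)
(14024 + M(174)) + 22812 = (14024 + (-20/7 - 1/7*174)) + 22812 = (14024 + (-20/7 - 174/7)) + 22812 = (14024 - 194/7) + 22812 = 97974/7 + 22812 = 257658/7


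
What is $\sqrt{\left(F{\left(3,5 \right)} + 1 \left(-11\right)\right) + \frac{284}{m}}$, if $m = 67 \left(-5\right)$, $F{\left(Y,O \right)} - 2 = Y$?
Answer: $\frac{i \sqrt{768490}}{335} \approx 2.6168 i$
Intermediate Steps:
$F{\left(Y,O \right)} = 2 + Y$
$m = -335$
$\sqrt{\left(F{\left(3,5 \right)} + 1 \left(-11\right)\right) + \frac{284}{m}} = \sqrt{\left(\left(2 + 3\right) + 1 \left(-11\right)\right) + \frac{284}{-335}} = \sqrt{\left(5 - 11\right) + 284 \left(- \frac{1}{335}\right)} = \sqrt{-6 - \frac{284}{335}} = \sqrt{- \frac{2294}{335}} = \frac{i \sqrt{768490}}{335}$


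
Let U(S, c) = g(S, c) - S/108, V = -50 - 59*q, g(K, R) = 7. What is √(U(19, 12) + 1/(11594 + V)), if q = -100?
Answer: √214540107/5607 ≈ 2.6123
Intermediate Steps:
V = 5850 (V = -50 - 59*(-100) = -50 + 5900 = 5850)
U(S, c) = 7 - S/108
√(U(19, 12) + 1/(11594 + V)) = √((7 - 1/108*19) + 1/(11594 + 5850)) = √((7 - 19/108) + 1/17444) = √(737/108 + 1/17444) = √(803521/117747) = √214540107/5607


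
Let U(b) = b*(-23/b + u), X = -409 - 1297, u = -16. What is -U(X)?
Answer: -27273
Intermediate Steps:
X = -1706
U(b) = b*(-16 - 23/b) (U(b) = b*(-23/b - 16) = b*(-16 - 23/b))
-U(X) = -(-23 - 16*(-1706)) = -(-23 + 27296) = -1*27273 = -27273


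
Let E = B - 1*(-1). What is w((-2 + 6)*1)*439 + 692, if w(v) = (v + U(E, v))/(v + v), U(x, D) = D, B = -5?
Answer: 1131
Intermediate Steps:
E = -4 (E = -5 - 1*(-1) = -5 + 1 = -4)
w(v) = 1 (w(v) = (v + v)/(v + v) = (2*v)/((2*v)) = (2*v)*(1/(2*v)) = 1)
w((-2 + 6)*1)*439 + 692 = 1*439 + 692 = 439 + 692 = 1131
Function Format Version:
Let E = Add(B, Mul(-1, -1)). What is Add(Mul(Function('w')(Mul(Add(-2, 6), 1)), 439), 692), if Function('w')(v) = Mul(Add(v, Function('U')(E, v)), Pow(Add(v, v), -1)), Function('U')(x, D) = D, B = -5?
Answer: 1131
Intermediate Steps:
E = -4 (E = Add(-5, Mul(-1, -1)) = Add(-5, 1) = -4)
Function('w')(v) = 1 (Function('w')(v) = Mul(Add(v, v), Pow(Add(v, v), -1)) = Mul(Mul(2, v), Pow(Mul(2, v), -1)) = Mul(Mul(2, v), Mul(Rational(1, 2), Pow(v, -1))) = 1)
Add(Mul(Function('w')(Mul(Add(-2, 6), 1)), 439), 692) = Add(Mul(1, 439), 692) = Add(439, 692) = 1131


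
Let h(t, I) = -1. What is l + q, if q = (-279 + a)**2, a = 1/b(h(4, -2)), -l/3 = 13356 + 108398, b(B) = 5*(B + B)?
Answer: -28736519/100 ≈ -2.8737e+5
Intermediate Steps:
b(B) = 10*B (b(B) = 5*(2*B) = 10*B)
l = -365262 (l = -3*(13356 + 108398) = -3*121754 = -365262)
a = -1/10 (a = 1/(10*(-1)) = 1/(-10) = -1/10 ≈ -0.10000)
q = 7789681/100 (q = (-279 - 1/10)**2 = (-2791/10)**2 = 7789681/100 ≈ 77897.)
l + q = -365262 + 7789681/100 = -28736519/100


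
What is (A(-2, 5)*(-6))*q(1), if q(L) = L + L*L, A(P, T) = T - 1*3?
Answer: -24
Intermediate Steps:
A(P, T) = -3 + T (A(P, T) = T - 3 = -3 + T)
q(L) = L + L²
(A(-2, 5)*(-6))*q(1) = ((-3 + 5)*(-6))*(1*(1 + 1)) = (2*(-6))*(1*2) = -12*2 = -24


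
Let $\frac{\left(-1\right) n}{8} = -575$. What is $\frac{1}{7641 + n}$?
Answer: $\frac{1}{12241} \approx 8.1693 \cdot 10^{-5}$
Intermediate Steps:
$n = 4600$ ($n = \left(-8\right) \left(-575\right) = 4600$)
$\frac{1}{7641 + n} = \frac{1}{7641 + 4600} = \frac{1}{12241}$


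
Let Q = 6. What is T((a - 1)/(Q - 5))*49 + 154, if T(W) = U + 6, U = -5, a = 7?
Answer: 203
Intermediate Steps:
T(W) = 1 (T(W) = -5 + 6 = 1)
T((a - 1)/(Q - 5))*49 + 154 = 1*49 + 154 = 49 + 154 = 203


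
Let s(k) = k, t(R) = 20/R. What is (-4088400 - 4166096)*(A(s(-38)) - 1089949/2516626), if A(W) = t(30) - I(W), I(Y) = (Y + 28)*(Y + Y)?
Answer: 3382069762258000/539277 ≈ 6.2715e+9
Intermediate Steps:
I(Y) = 2*Y*(28 + Y) (I(Y) = (28 + Y)*(2*Y) = 2*Y*(28 + Y))
A(W) = ⅔ - 2*W*(28 + W) (A(W) = 20/30 - 2*W*(28 + W) = 20*(1/30) - 2*W*(28 + W) = ⅔ - 2*W*(28 + W))
(-4088400 - 4166096)*(A(s(-38)) - 1089949/2516626) = (-4088400 - 4166096)*((⅔ - 2*(-38)*(28 - 38)) - 1089949/2516626) = -8254496*((⅔ - 2*(-38)*(-10)) - 1089949*1/2516626) = -8254496*((⅔ - 760) - 155707/359518) = -8254496*(-2278/3 - 155707/359518) = -8254496*(-819449125/1078554) = 3382069762258000/539277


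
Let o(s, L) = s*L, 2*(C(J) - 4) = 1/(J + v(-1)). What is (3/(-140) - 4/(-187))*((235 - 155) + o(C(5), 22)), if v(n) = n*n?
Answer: -1019/157080 ≈ -0.0064871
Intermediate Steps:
v(n) = n²
C(J) = 4 + 1/(2*(1 + J)) (C(J) = 4 + 1/(2*(J + (-1)²)) = 4 + 1/(2*(J + 1)) = 4 + 1/(2*(1 + J)))
o(s, L) = L*s
(3/(-140) - 4/(-187))*((235 - 155) + o(C(5), 22)) = (3/(-140) - 4/(-187))*((235 - 155) + 22*((9 + 8*5)/(2*(1 + 5)))) = (3*(-1/140) - 4*(-1/187))*(80 + 22*((½)*(9 + 40)/6)) = (-3/140 + 4/187)*(80 + 22*((½)*(⅙)*49)) = -(80 + 22*(49/12))/26180 = -(80 + 539/6)/26180 = -1/26180*1019/6 = -1019/157080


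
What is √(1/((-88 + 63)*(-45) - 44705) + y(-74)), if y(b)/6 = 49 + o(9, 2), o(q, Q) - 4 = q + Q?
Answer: √182324763505/21790 ≈ 19.596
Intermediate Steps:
o(q, Q) = 4 + Q + q (o(q, Q) = 4 + (q + Q) = 4 + (Q + q) = 4 + Q + q)
y(b) = 384 (y(b) = 6*(49 + (4 + 2 + 9)) = 6*(49 + 15) = 6*64 = 384)
√(1/((-88 + 63)*(-45) - 44705) + y(-74)) = √(1/((-88 + 63)*(-45) - 44705) + 384) = √(1/(-25*(-45) - 44705) + 384) = √(1/(1125 - 44705) + 384) = √(1/(-43580) + 384) = √(-1/43580 + 384) = √(16734719/43580) = √182324763505/21790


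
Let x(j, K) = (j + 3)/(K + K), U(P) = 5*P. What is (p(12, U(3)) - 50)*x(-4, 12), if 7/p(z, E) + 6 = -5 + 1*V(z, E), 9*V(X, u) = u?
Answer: 203/96 ≈ 2.1146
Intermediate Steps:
V(X, u) = u/9
p(z, E) = 7/(-11 + E/9) (p(z, E) = 7/(-6 + (-5 + 1*(E/9))) = 7/(-6 + (-5 + E/9)) = 7/(-11 + E/9))
x(j, K) = (3 + j)/(2*K) (x(j, K) = (3 + j)/((2*K)) = (3 + j)*(1/(2*K)) = (3 + j)/(2*K))
(p(12, U(3)) - 50)*x(-4, 12) = (63/(-99 + 5*3) - 50)*((½)*(3 - 4)/12) = (63/(-99 + 15) - 50)*((½)*(1/12)*(-1)) = (63/(-84) - 50)*(-1/24) = (63*(-1/84) - 50)*(-1/24) = (-¾ - 50)*(-1/24) = -203/4*(-1/24) = 203/96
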